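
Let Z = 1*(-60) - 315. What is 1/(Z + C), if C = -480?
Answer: -1/855 ≈ -0.0011696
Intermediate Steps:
Z = -375 (Z = -60 - 315 = -375)
1/(Z + C) = 1/(-375 - 480) = 1/(-855) = -1/855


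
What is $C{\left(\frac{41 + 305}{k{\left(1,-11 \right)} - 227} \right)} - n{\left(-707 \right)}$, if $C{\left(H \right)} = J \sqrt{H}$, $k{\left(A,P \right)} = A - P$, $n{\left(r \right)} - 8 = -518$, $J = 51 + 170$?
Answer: $510 + \frac{221 i \sqrt{74390}}{215} \approx 510.0 + 280.36 i$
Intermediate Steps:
$J = 221$
$n{\left(r \right)} = -510$ ($n{\left(r \right)} = 8 - 518 = -510$)
$C{\left(H \right)} = 221 \sqrt{H}$
$C{\left(\frac{41 + 305}{k{\left(1,-11 \right)} - 227} \right)} - n{\left(-707 \right)} = 221 \sqrt{\frac{41 + 305}{\left(1 - -11\right) - 227}} - -510 = 221 \sqrt{\frac{346}{\left(1 + 11\right) - 227}} + 510 = 221 \sqrt{\frac{346}{12 - 227}} + 510 = 221 \sqrt{\frac{346}{-215}} + 510 = 221 \sqrt{346 \left(- \frac{1}{215}\right)} + 510 = 221 \sqrt{- \frac{346}{215}} + 510 = 221 \frac{i \sqrt{74390}}{215} + 510 = \frac{221 i \sqrt{74390}}{215} + 510 = 510 + \frac{221 i \sqrt{74390}}{215}$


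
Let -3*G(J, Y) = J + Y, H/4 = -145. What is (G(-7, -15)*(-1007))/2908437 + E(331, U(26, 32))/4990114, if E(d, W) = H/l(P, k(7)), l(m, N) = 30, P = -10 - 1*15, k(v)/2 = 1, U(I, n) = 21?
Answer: -55359837451/21770148287727 ≈ -0.0025429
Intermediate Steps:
H = -580 (H = 4*(-145) = -580)
k(v) = 2 (k(v) = 2*1 = 2)
P = -25 (P = -10 - 15 = -25)
G(J, Y) = -J/3 - Y/3 (G(J, Y) = -(J + Y)/3 = -J/3 - Y/3)
E(d, W) = -58/3 (E(d, W) = -580/30 = -580*1/30 = -58/3)
(G(-7, -15)*(-1007))/2908437 + E(331, U(26, 32))/4990114 = ((-⅓*(-7) - ⅓*(-15))*(-1007))/2908437 - 58/3/4990114 = ((7/3 + 5)*(-1007))*(1/2908437) - 58/3*1/4990114 = ((22/3)*(-1007))*(1/2908437) - 29/7485171 = -22154/3*1/2908437 - 29/7485171 = -22154/8725311 - 29/7485171 = -55359837451/21770148287727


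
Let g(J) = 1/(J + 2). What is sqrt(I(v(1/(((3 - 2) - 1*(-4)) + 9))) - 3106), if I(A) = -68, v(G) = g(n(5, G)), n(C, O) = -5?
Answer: 23*I*sqrt(6) ≈ 56.338*I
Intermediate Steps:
g(J) = 1/(2 + J)
v(G) = -1/3 (v(G) = 1/(2 - 5) = 1/(-3) = -1/3)
sqrt(I(v(1/(((3 - 2) - 1*(-4)) + 9))) - 3106) = sqrt(-68 - 3106) = sqrt(-3174) = 23*I*sqrt(6)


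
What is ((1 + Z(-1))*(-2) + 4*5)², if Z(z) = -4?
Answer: 676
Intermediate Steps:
((1 + Z(-1))*(-2) + 4*5)² = ((1 - 4)*(-2) + 4*5)² = (-3*(-2) + 20)² = (6 + 20)² = 26² = 676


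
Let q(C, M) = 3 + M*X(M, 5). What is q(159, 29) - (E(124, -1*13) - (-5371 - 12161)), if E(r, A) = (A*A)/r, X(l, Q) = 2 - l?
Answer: -2270857/124 ≈ -18313.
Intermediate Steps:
E(r, A) = A**2/r
q(C, M) = 3 + M*(2 - M)
q(159, 29) - (E(124, -1*13) - (-5371 - 12161)) = (3 - 1*29*(-2 + 29)) - ((-1*13)**2/124 - (-5371 - 12161)) = (3 - 1*29*27) - ((-13)**2*(1/124) - 1*(-17532)) = (3 - 783) - (169*(1/124) + 17532) = -780 - (169/124 + 17532) = -780 - 1*2174137/124 = -780 - 2174137/124 = -2270857/124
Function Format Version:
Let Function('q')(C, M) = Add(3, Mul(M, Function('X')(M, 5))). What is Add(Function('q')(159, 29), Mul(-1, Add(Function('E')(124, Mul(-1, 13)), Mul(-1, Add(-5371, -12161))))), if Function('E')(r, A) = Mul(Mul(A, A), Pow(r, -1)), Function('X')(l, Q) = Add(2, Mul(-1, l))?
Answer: Rational(-2270857, 124) ≈ -18313.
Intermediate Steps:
Function('E')(r, A) = Mul(Pow(A, 2), Pow(r, -1))
Function('q')(C, M) = Add(3, Mul(M, Add(2, Mul(-1, M))))
Add(Function('q')(159, 29), Mul(-1, Add(Function('E')(124, Mul(-1, 13)), Mul(-1, Add(-5371, -12161))))) = Add(Add(3, Mul(-1, 29, Add(-2, 29))), Mul(-1, Add(Mul(Pow(Mul(-1, 13), 2), Pow(124, -1)), Mul(-1, Add(-5371, -12161))))) = Add(Add(3, Mul(-1, 29, 27)), Mul(-1, Add(Mul(Pow(-13, 2), Rational(1, 124)), Mul(-1, -17532)))) = Add(Add(3, -783), Mul(-1, Add(Mul(169, Rational(1, 124)), 17532))) = Add(-780, Mul(-1, Add(Rational(169, 124), 17532))) = Add(-780, Mul(-1, Rational(2174137, 124))) = Add(-780, Rational(-2174137, 124)) = Rational(-2270857, 124)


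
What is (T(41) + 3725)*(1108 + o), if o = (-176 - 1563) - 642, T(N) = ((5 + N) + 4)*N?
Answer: -7351575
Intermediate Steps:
T(N) = N*(9 + N) (T(N) = (9 + N)*N = N*(9 + N))
o = -2381 (o = -1739 - 642 = -2381)
(T(41) + 3725)*(1108 + o) = (41*(9 + 41) + 3725)*(1108 - 2381) = (41*50 + 3725)*(-1273) = (2050 + 3725)*(-1273) = 5775*(-1273) = -7351575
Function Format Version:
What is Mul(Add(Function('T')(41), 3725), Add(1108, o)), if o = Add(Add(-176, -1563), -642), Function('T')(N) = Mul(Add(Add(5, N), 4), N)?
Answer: -7351575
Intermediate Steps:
Function('T')(N) = Mul(N, Add(9, N)) (Function('T')(N) = Mul(Add(9, N), N) = Mul(N, Add(9, N)))
o = -2381 (o = Add(-1739, -642) = -2381)
Mul(Add(Function('T')(41), 3725), Add(1108, o)) = Mul(Add(Mul(41, Add(9, 41)), 3725), Add(1108, -2381)) = Mul(Add(Mul(41, 50), 3725), -1273) = Mul(Add(2050, 3725), -1273) = Mul(5775, -1273) = -7351575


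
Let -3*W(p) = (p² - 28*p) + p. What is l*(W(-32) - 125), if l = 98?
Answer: -221774/3 ≈ -73925.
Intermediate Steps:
W(p) = 9*p - p²/3 (W(p) = -((p² - 28*p) + p)/3 = -(p² - 27*p)/3 = 9*p - p²/3)
l*(W(-32) - 125) = 98*((⅓)*(-32)*(27 - 1*(-32)) - 125) = 98*((⅓)*(-32)*(27 + 32) - 125) = 98*((⅓)*(-32)*59 - 125) = 98*(-1888/3 - 125) = 98*(-2263/3) = -221774/3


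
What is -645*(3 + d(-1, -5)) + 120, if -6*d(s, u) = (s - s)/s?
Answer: -1815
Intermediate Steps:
d(s, u) = 0 (d(s, u) = -(s - s)/(6*s) = -0/s = -⅙*0 = 0)
-645*(3 + d(-1, -5)) + 120 = -645*(3 + 0) + 120 = -645*3 + 120 = -129*15 + 120 = -1935 + 120 = -1815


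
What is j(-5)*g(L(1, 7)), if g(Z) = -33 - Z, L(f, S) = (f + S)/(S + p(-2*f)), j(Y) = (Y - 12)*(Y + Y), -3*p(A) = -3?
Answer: -5780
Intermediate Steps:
p(A) = 1 (p(A) = -⅓*(-3) = 1)
j(Y) = 2*Y*(-12 + Y) (j(Y) = (-12 + Y)*(2*Y) = 2*Y*(-12 + Y))
L(f, S) = (S + f)/(1 + S) (L(f, S) = (f + S)/(S + 1) = (S + f)/(1 + S))
j(-5)*g(L(1, 7)) = (2*(-5)*(-12 - 5))*(-33 - (7 + 1)/(1 + 7)) = (2*(-5)*(-17))*(-33 - 8/8) = 170*(-33 - 8/8) = 170*(-33 - 1*1) = 170*(-33 - 1) = 170*(-34) = -5780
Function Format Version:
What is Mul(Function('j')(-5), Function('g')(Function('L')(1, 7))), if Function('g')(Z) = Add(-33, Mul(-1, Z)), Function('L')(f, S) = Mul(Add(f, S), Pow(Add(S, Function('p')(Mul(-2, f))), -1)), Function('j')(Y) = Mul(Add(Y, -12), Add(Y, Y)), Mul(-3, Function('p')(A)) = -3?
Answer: -5780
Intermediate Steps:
Function('p')(A) = 1 (Function('p')(A) = Mul(Rational(-1, 3), -3) = 1)
Function('j')(Y) = Mul(2, Y, Add(-12, Y)) (Function('j')(Y) = Mul(Add(-12, Y), Mul(2, Y)) = Mul(2, Y, Add(-12, Y)))
Function('L')(f, S) = Mul(Pow(Add(1, S), -1), Add(S, f)) (Function('L')(f, S) = Mul(Add(f, S), Pow(Add(S, 1), -1)) = Mul(Add(S, f), Pow(Add(1, S), -1)) = Mul(Pow(Add(1, S), -1), Add(S, f)))
Mul(Function('j')(-5), Function('g')(Function('L')(1, 7))) = Mul(Mul(2, -5, Add(-12, -5)), Add(-33, Mul(-1, Mul(Pow(Add(1, 7), -1), Add(7, 1))))) = Mul(Mul(2, -5, -17), Add(-33, Mul(-1, Mul(Pow(8, -1), 8)))) = Mul(170, Add(-33, Mul(-1, Mul(Rational(1, 8), 8)))) = Mul(170, Add(-33, Mul(-1, 1))) = Mul(170, Add(-33, -1)) = Mul(170, -34) = -5780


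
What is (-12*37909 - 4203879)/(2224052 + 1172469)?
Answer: -4658787/3396521 ≈ -1.3716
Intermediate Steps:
(-12*37909 - 4203879)/(2224052 + 1172469) = (-454908 - 4203879)/3396521 = -4658787*1/3396521 = -4658787/3396521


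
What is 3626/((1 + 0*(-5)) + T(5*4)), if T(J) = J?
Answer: 518/3 ≈ 172.67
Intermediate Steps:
3626/((1 + 0*(-5)) + T(5*4)) = 3626/((1 + 0*(-5)) + 5*4) = 3626/((1 + 0) + 20) = 3626/(1 + 20) = 3626/21 = (1/21)*3626 = 518/3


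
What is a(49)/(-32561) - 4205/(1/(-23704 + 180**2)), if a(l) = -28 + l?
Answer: -1190647667501/32561 ≈ -3.6567e+7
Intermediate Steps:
a(49)/(-32561) - 4205/(1/(-23704 + 180**2)) = (-28 + 49)/(-32561) - 4205/(1/(-23704 + 180**2)) = 21*(-1/32561) - 4205/(1/(-23704 + 32400)) = -21/32561 - 4205/(1/8696) = -21/32561 - 4205/1/8696 = -21/32561 - 4205*8696 = -21/32561 - 36566680 = -1190647667501/32561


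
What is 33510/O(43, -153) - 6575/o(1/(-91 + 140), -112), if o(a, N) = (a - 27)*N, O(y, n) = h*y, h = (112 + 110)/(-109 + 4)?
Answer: -12477287375/33652832 ≈ -370.76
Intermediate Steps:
h = -74/35 (h = 222/(-105) = 222*(-1/105) = -74/35 ≈ -2.1143)
O(y, n) = -74*y/35
o(a, N) = N*(-27 + a) (o(a, N) = (-27 + a)*N = N*(-27 + a))
33510/O(43, -153) - 6575/o(1/(-91 + 140), -112) = 33510/((-74/35*43)) - 6575*(-1/(112*(-27 + 1/(-91 + 140)))) = 33510/(-3182/35) - 6575*(-1/(112*(-27 + 1/49))) = 33510*(-35/3182) - 6575*(-1/(112*(-27 + 1/49))) = -586425/1591 - 6575/((-112*(-1322/49))) = -586425/1591 - 6575/21152/7 = -586425/1591 - 6575*7/21152 = -586425/1591 - 46025/21152 = -12477287375/33652832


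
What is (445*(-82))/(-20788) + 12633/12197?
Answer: 353841667/126775618 ≈ 2.7911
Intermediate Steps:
(445*(-82))/(-20788) + 12633/12197 = -36490*(-1/20788) + 12633*(1/12197) = 18245/10394 + 12633/12197 = 353841667/126775618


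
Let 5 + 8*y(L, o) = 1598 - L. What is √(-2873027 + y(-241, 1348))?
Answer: 3*I*√1276799/2 ≈ 1694.9*I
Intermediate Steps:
y(L, o) = 1593/8 - L/8 (y(L, o) = -5/8 + (1598 - L)/8 = -5/8 + (799/4 - L/8) = 1593/8 - L/8)
√(-2873027 + y(-241, 1348)) = √(-2873027 + (1593/8 - ⅛*(-241))) = √(-2873027 + (1593/8 + 241/8)) = √(-2873027 + 917/4) = √(-11491191/4) = 3*I*√1276799/2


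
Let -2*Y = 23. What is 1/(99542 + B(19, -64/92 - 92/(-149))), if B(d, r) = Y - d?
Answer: 2/199023 ≈ 1.0049e-5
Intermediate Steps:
Y = -23/2 (Y = -1/2*23 = -23/2 ≈ -11.500)
B(d, r) = -23/2 - d
1/(99542 + B(19, -64/92 - 92/(-149))) = 1/(99542 + (-23/2 - 1*19)) = 1/(99542 + (-23/2 - 19)) = 1/(99542 - 61/2) = 1/(199023/2) = 2/199023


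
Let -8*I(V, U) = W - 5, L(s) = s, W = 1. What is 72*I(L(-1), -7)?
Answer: 36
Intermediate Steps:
I(V, U) = ½ (I(V, U) = -(1 - 5)/8 = -⅛*(-4) = ½)
72*I(L(-1), -7) = 72*(½) = 36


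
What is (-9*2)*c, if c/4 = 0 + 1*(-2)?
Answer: 144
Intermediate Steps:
c = -8 (c = 4*(0 + 1*(-2)) = 4*(0 - 2) = 4*(-2) = -8)
(-9*2)*c = -9*2*(-8) = -18*(-8) = 144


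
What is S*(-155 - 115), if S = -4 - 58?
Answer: 16740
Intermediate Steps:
S = -62
S*(-155 - 115) = -62*(-155 - 115) = -62*(-270) = 16740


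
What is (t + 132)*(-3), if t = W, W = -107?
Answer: -75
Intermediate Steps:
t = -107
(t + 132)*(-3) = (-107 + 132)*(-3) = 25*(-3) = -75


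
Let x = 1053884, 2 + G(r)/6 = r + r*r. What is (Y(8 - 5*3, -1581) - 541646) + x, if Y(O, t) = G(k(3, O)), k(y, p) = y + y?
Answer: 512478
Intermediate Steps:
k(y, p) = 2*y
G(r) = -12 + 6*r + 6*r**2 (G(r) = -12 + 6*(r + r*r) = -12 + 6*(r + r**2) = -12 + (6*r + 6*r**2) = -12 + 6*r + 6*r**2)
Y(O, t) = 240 (Y(O, t) = -12 + 6*(2*3) + 6*(2*3)**2 = -12 + 6*6 + 6*6**2 = -12 + 36 + 6*36 = -12 + 36 + 216 = 240)
(Y(8 - 5*3, -1581) - 541646) + x = (240 - 541646) + 1053884 = -541406 + 1053884 = 512478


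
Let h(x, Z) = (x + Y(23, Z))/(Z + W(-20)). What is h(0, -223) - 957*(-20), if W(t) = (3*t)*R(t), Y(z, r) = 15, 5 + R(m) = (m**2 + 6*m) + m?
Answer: 297110205/15523 ≈ 19140.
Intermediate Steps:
R(m) = -5 + m**2 + 7*m (R(m) = -5 + ((m**2 + 6*m) + m) = -5 + (m**2 + 7*m) = -5 + m**2 + 7*m)
W(t) = 3*t*(-5 + t**2 + 7*t) (W(t) = (3*t)*(-5 + t**2 + 7*t) = 3*t*(-5 + t**2 + 7*t))
h(x, Z) = (15 + x)/(-15300 + Z) (h(x, Z) = (x + 15)/(Z + 3*(-20)*(-5 + (-20)**2 + 7*(-20))) = (15 + x)/(Z + 3*(-20)*(-5 + 400 - 140)) = (15 + x)/(Z + 3*(-20)*255) = (15 + x)/(Z - 15300) = (15 + x)/(-15300 + Z))
h(0, -223) - 957*(-20) = (15 + 0)/(-15300 - 223) - 957*(-20) = 15/(-15523) + 19140 = -1/15523*15 + 19140 = -15/15523 + 19140 = 297110205/15523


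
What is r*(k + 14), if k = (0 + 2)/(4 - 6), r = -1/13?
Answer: -1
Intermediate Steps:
r = -1/13 (r = -1*1/13 = -1/13 ≈ -0.076923)
k = -1 (k = 2/(-2) = 2*(-½) = -1)
r*(k + 14) = -(-1 + 14)/13 = -1/13*13 = -1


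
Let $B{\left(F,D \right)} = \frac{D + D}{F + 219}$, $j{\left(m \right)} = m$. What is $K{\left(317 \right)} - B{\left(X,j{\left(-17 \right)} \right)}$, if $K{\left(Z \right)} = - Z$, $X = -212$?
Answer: $- \frac{2185}{7} \approx -312.14$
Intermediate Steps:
$B{\left(F,D \right)} = \frac{2 D}{219 + F}$
$K{\left(317 \right)} - B{\left(X,j{\left(-17 \right)} \right)} = \left(-1\right) 317 - 2 \left(-17\right) \frac{1}{219 - 212} = -317 - 2 \left(-17\right) \frac{1}{7} = -317 - - \frac{34}{7} = -317 + \frac{34}{7} = - \frac{2185}{7}$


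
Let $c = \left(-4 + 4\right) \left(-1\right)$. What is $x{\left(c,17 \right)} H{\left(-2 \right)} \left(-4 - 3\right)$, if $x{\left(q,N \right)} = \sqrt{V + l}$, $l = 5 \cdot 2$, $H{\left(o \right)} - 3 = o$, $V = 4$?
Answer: $- 7 \sqrt{14} \approx -26.192$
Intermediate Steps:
$H{\left(o \right)} = 3 + o$
$c = 0$ ($c = 0 \left(-1\right) = 0$)
$l = 10$
$x{\left(q,N \right)} = \sqrt{14}$ ($x{\left(q,N \right)} = \sqrt{4 + 10} = \sqrt{14}$)
$x{\left(c,17 \right)} H{\left(-2 \right)} \left(-4 - 3\right) = \sqrt{14} \left(3 - 2\right) \left(-4 - 3\right) = \sqrt{14} \cdot 1 \left(-7\right) = \sqrt{14} \left(-7\right) = - 7 \sqrt{14}$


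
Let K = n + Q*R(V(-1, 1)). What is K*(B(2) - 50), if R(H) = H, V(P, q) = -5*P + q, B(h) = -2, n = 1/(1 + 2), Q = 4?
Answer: -3796/3 ≈ -1265.3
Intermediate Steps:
n = 1/3 ≈ 0.33333
V(P, q) = q - 5*P
K = 73/3 (K = 1/3 + 4*(1 - 5*(-1)) = 1/3 + 4*(1 + 5) = 1/3 + 4*6 = 1/3 + 24 = 73/3 ≈ 24.333)
K*(B(2) - 50) = 73*(-2 - 50)/3 = (73/3)*(-52) = -3796/3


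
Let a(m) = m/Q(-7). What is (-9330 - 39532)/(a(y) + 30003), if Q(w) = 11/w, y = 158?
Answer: -537482/328927 ≈ -1.6340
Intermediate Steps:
a(m) = -7*m/11 (a(m) = m/((11/(-7))) = m/((11*(-⅐))) = m/(-11/7) = m*(-7/11) = -7*m/11)
(-9330 - 39532)/(a(y) + 30003) = (-9330 - 39532)/(-7/11*158 + 30003) = -48862/(-1106/11 + 30003) = -48862/328927/11 = -48862*11/328927 = -537482/328927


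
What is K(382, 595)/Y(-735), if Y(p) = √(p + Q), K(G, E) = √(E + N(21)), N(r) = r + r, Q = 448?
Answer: -I*√3731/41 ≈ -1.4898*I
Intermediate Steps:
N(r) = 2*r
K(G, E) = √(42 + E) (K(G, E) = √(E + 2*21) = √(E + 42) = √(42 + E))
Y(p) = √(448 + p) (Y(p) = √(p + 448) = √(448 + p))
K(382, 595)/Y(-735) = √(42 + 595)/(√(448 - 735)) = √637/(√(-287)) = (7*√13)/((I*√287)) = (7*√13)*(-I*√287/287) = -I*√3731/41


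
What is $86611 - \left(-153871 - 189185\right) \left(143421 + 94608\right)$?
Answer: $81657363235$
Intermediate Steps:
$86611 - \left(-153871 - 189185\right) \left(143421 + 94608\right) = 86611 - \left(-343056\right) 238029 = 86611 - -81657276624 = 86611 + 81657276624 = 81657363235$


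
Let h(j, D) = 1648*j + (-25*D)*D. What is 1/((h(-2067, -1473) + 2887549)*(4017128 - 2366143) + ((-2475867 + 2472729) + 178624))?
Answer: -1/90411392285134 ≈ -1.1061e-14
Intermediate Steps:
h(j, D) = -25*D² + 1648*j (h(j, D) = 1648*j - 25*D² = -25*D² + 1648*j)
1/((h(-2067, -1473) + 2887549)*(4017128 - 2366143) + ((-2475867 + 2472729) + 178624)) = 1/(((-25*(-1473)² + 1648*(-2067)) + 2887549)*(4017128 - 2366143) + ((-2475867 + 2472729) + 178624)) = 1/(((-25*2169729 - 3406416) + 2887549)*1650985 + (-3138 + 178624)) = 1/(((-54243225 - 3406416) + 2887549)*1650985 + 175486) = 1/((-57649641 + 2887549)*1650985 + 175486) = 1/(-54762092*1650985 + 175486) = 1/(-90411392460620 + 175486) = 1/(-90411392285134) = -1/90411392285134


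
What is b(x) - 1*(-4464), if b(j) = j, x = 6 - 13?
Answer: 4457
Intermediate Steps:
x = -7
b(x) - 1*(-4464) = -7 - 1*(-4464) = -7 + 4464 = 4457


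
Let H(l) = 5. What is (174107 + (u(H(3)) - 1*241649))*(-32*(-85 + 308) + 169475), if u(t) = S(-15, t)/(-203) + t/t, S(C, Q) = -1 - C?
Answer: -317971938249/29 ≈ -1.0965e+10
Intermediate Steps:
u(t) = 27/29 (u(t) = (-1 - 1*(-15))/(-203) + t/t = (-1 + 15)*(-1/203) + 1 = 14*(-1/203) + 1 = -2/29 + 1 = 27/29)
(174107 + (u(H(3)) - 1*241649))*(-32*(-85 + 308) + 169475) = (174107 + (27/29 - 1*241649))*(-32*(-85 + 308) + 169475) = (174107 + (27/29 - 241649))*(-32*223 + 169475) = (174107 - 7007794/29)*(-7136 + 169475) = -1958691/29*162339 = -317971938249/29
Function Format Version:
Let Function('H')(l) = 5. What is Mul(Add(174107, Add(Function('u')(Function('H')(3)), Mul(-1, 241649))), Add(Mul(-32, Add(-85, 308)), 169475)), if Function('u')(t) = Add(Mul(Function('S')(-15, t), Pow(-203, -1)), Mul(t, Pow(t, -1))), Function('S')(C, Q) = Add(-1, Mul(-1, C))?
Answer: Rational(-317971938249, 29) ≈ -1.0965e+10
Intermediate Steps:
Function('u')(t) = Rational(27, 29) (Function('u')(t) = Add(Mul(Add(-1, Mul(-1, -15)), Pow(-203, -1)), Mul(t, Pow(t, -1))) = Add(Mul(Add(-1, 15), Rational(-1, 203)), 1) = Add(Mul(14, Rational(-1, 203)), 1) = Add(Rational(-2, 29), 1) = Rational(27, 29))
Mul(Add(174107, Add(Function('u')(Function('H')(3)), Mul(-1, 241649))), Add(Mul(-32, Add(-85, 308)), 169475)) = Mul(Add(174107, Add(Rational(27, 29), Mul(-1, 241649))), Add(Mul(-32, Add(-85, 308)), 169475)) = Mul(Add(174107, Add(Rational(27, 29), -241649)), Add(Mul(-32, 223), 169475)) = Mul(Add(174107, Rational(-7007794, 29)), Add(-7136, 169475)) = Mul(Rational(-1958691, 29), 162339) = Rational(-317971938249, 29)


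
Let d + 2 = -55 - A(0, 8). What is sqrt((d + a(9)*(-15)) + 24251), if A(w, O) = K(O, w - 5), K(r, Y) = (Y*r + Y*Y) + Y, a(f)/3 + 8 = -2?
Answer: 2*sqrt(6166) ≈ 157.05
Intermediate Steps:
a(f) = -30 (a(f) = -24 + 3*(-2) = -24 - 6 = -30)
K(r, Y) = Y + Y**2 + Y*r (K(r, Y) = (Y*r + Y**2) + Y = (Y**2 + Y*r) + Y = Y + Y**2 + Y*r)
A(w, O) = (-5 + w)*(-4 + O + w) (A(w, O) = (w - 5)*(1 + (w - 5) + O) = (-5 + w)*(1 + (-5 + w) + O) = (-5 + w)*(-4 + O + w))
d = -37 (d = -2 + (-55 - (-5 + 0)*(-4 + 8 + 0)) = -2 + (-55 - (-5)*4) = -2 + (-55 - 1*(-20)) = -2 + (-55 + 20) = -2 - 35 = -37)
sqrt((d + a(9)*(-15)) + 24251) = sqrt((-37 - 30*(-15)) + 24251) = sqrt((-37 + 450) + 24251) = sqrt(413 + 24251) = sqrt(24664) = 2*sqrt(6166)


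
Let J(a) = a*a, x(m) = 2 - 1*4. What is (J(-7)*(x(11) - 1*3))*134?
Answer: -32830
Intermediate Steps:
x(m) = -2 (x(m) = 2 - 4 = -2)
J(a) = a**2
(J(-7)*(x(11) - 1*3))*134 = ((-7)**2*(-2 - 1*3))*134 = (49*(-2 - 3))*134 = (49*(-5))*134 = -245*134 = -32830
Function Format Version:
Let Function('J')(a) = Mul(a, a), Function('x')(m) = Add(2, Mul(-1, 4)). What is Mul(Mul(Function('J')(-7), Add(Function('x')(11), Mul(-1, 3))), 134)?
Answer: -32830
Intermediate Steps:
Function('x')(m) = -2 (Function('x')(m) = Add(2, -4) = -2)
Function('J')(a) = Pow(a, 2)
Mul(Mul(Function('J')(-7), Add(Function('x')(11), Mul(-1, 3))), 134) = Mul(Mul(Pow(-7, 2), Add(-2, Mul(-1, 3))), 134) = Mul(Mul(49, Add(-2, -3)), 134) = Mul(Mul(49, -5), 134) = Mul(-245, 134) = -32830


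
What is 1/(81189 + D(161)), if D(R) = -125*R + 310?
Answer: 1/61374 ≈ 1.6294e-5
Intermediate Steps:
D(R) = 310 - 125*R
1/(81189 + D(161)) = 1/(81189 + (310 - 125*161)) = 1/(81189 + (310 - 20125)) = 1/(81189 - 19815) = 1/61374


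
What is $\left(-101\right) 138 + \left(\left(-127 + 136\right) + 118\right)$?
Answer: $-13811$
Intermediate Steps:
$\left(-101\right) 138 + \left(\left(-127 + 136\right) + 118\right) = -13938 + \left(9 + 118\right) = -13938 + 127 = -13811$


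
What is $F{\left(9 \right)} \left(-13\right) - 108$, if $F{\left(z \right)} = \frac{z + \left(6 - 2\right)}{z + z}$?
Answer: $- \frac{2113}{18} \approx -117.39$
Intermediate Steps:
$F{\left(z \right)} = \frac{4 + z}{2 z}$ ($F{\left(z \right)} = \frac{z + 4}{2 z} = \left(4 + z\right) \frac{1}{2 z} = \frac{4 + z}{2 z}$)
$F{\left(9 \right)} \left(-13\right) - 108 = \frac{4 + 9}{2 \cdot 9} \left(-13\right) - 108 = \frac{1}{2} \cdot \frac{1}{9} \cdot 13 \left(-13\right) - 108 = \frac{13}{18} \left(-13\right) - 108 = - \frac{169}{18} - 108 = - \frac{2113}{18}$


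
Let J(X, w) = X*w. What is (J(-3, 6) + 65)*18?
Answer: 846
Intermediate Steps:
(J(-3, 6) + 65)*18 = (-3*6 + 65)*18 = (-18 + 65)*18 = 47*18 = 846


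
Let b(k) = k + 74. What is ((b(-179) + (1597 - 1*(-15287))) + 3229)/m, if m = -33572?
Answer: -5002/8393 ≈ -0.59597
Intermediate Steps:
b(k) = 74 + k
((b(-179) + (1597 - 1*(-15287))) + 3229)/m = (((74 - 179) + (1597 - 1*(-15287))) + 3229)/(-33572) = ((-105 + (1597 + 15287)) + 3229)*(-1/33572) = ((-105 + 16884) + 3229)*(-1/33572) = (16779 + 3229)*(-1/33572) = 20008*(-1/33572) = -5002/8393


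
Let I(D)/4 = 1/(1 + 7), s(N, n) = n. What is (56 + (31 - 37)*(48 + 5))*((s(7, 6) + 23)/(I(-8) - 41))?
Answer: 15196/81 ≈ 187.60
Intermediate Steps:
I(D) = ½ (I(D) = 4/(1 + 7) = 4/8 = 4*(⅛) = ½)
(56 + (31 - 37)*(48 + 5))*((s(7, 6) + 23)/(I(-8) - 41)) = (56 + (31 - 37)*(48 + 5))*((6 + 23)/(½ - 41)) = (56 - 6*53)*(29/(-81/2)) = (56 - 318)*(29*(-2/81)) = -262*(-58/81) = 15196/81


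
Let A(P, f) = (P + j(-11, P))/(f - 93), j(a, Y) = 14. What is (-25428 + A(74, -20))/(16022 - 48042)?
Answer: 718363/904565 ≈ 0.79415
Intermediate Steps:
A(P, f) = (14 + P)/(-93 + f) (A(P, f) = (P + 14)/(f - 93) = (14 + P)/(-93 + f))
(-25428 + A(74, -20))/(16022 - 48042) = (-25428 + (14 + 74)/(-93 - 20))/(16022 - 48042) = (-25428 + 88/(-113))/(-32020) = (-25428 - 1/113*88)*(-1/32020) = (-25428 - 88/113)*(-1/32020) = -2873452/113*(-1/32020) = 718363/904565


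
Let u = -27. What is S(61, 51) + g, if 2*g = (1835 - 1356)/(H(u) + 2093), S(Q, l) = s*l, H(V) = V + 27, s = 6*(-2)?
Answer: -2561353/4186 ≈ -611.89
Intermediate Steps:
s = -12
H(V) = 27 + V
S(Q, l) = -12*l
g = 479/4186 (g = ((1835 - 1356)/((27 - 27) + 2093))/2 = (479/(0 + 2093))/2 = (479/2093)/2 = (479*(1/2093))/2 = (½)*(479/2093) = 479/4186 ≈ 0.11443)
S(61, 51) + g = -12*51 + 479/4186 = -612 + 479/4186 = -2561353/4186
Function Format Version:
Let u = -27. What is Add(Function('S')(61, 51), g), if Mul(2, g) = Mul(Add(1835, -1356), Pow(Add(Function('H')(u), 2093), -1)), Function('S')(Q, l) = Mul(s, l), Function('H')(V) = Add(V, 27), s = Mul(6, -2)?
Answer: Rational(-2561353, 4186) ≈ -611.89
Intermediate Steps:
s = -12
Function('H')(V) = Add(27, V)
Function('S')(Q, l) = Mul(-12, l)
g = Rational(479, 4186) (g = Mul(Rational(1, 2), Mul(Add(1835, -1356), Pow(Add(Add(27, -27), 2093), -1))) = Mul(Rational(1, 2), Mul(479, Pow(Add(0, 2093), -1))) = Mul(Rational(1, 2), Mul(479, Pow(2093, -1))) = Mul(Rational(1, 2), Mul(479, Rational(1, 2093))) = Mul(Rational(1, 2), Rational(479, 2093)) = Rational(479, 4186) ≈ 0.11443)
Add(Function('S')(61, 51), g) = Add(Mul(-12, 51), Rational(479, 4186)) = Add(-612, Rational(479, 4186)) = Rational(-2561353, 4186)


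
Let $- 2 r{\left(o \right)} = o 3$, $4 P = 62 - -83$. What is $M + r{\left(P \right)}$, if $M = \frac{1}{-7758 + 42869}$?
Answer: $- \frac{15273277}{280888} \approx -54.375$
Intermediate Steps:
$P = \frac{145}{4}$ ($P = \frac{62 - -83}{4} = \frac{62 + 83}{4} = \frac{1}{4} \cdot 145 = \frac{145}{4} \approx 36.25$)
$r{\left(o \right)} = - \frac{3 o}{2}$ ($r{\left(o \right)} = - \frac{o 3}{2} = - \frac{3 o}{2}$)
$M = \frac{1}{35111} \approx 2.8481 \cdot 10^{-5}$
$M + r{\left(P \right)} = \frac{1}{35111} - \frac{435}{8} = - \frac{15273277}{280888}$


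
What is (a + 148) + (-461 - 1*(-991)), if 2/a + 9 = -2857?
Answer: 971573/1433 ≈ 678.00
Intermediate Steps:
a = -1/1433 (a = 2/(-9 - 2857) = 2/(-2866) = 2*(-1/2866) = -1/1433 ≈ -0.00069784)
(a + 148) + (-461 - 1*(-991)) = (-1/1433 + 148) + (-461 - 1*(-991)) = 212083/1433 + (-461 + 991) = 212083/1433 + 530 = 971573/1433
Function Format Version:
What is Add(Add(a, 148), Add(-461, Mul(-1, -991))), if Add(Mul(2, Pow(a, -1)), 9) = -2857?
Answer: Rational(971573, 1433) ≈ 678.00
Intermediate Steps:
a = Rational(-1, 1433) (a = Mul(2, Pow(Add(-9, -2857), -1)) = Mul(2, Pow(-2866, -1)) = Mul(2, Rational(-1, 2866)) = Rational(-1, 1433) ≈ -0.00069784)
Add(Add(a, 148), Add(-461, Mul(-1, -991))) = Add(Add(Rational(-1, 1433), 148), Add(-461, Mul(-1, -991))) = Add(Rational(212083, 1433), Add(-461, 991)) = Add(Rational(212083, 1433), 530) = Rational(971573, 1433)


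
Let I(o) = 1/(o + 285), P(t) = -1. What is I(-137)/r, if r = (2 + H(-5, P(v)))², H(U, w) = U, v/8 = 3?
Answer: 1/1332 ≈ 0.00075075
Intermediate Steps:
v = 24 (v = 8*3 = 24)
I(o) = 1/(285 + o)
r = 9 (r = (2 - 5)² = (-3)² = 9)
I(-137)/r = 1/((285 - 137)*9) = (⅑)/148 = (1/148)*(⅑) = 1/1332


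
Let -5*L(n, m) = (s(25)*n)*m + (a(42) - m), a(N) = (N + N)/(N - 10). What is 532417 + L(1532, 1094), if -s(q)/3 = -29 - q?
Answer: -2150800957/40 ≈ -5.3770e+7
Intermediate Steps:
s(q) = 87 + 3*q (s(q) = -3*(-29 - q) = 87 + 3*q)
a(N) = 2*N/(-10 + N) (a(N) = (2*N)/(-10 + N) = 2*N/(-10 + N))
L(n, m) = -21/40 + m/5 - 162*m*n/5 (L(n, m) = -(((87 + 3*25)*n)*m + (2*42/(-10 + 42) - m))/5 = -(((87 + 75)*n)*m + (2*42/32 - m))/5 = -((162*n)*m + (2*42*(1/32) - m))/5 = -(162*m*n + (21/8 - m))/5 = -(21/8 - m + 162*m*n)/5 = -21/40 + m/5 - 162*m*n/5)
532417 + L(1532, 1094) = 532417 + (-21/40 + (⅕)*1094 - 162/5*1094*1532) = 532417 + (-21/40 + 1094/5 - 271513296/5) = 532417 - 2172097637/40 = -2150800957/40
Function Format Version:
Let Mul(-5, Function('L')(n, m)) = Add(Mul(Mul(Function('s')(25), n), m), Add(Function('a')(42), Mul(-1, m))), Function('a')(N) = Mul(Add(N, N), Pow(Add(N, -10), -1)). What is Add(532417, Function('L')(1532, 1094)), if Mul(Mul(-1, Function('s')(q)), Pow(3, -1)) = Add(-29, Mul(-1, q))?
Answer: Rational(-2150800957, 40) ≈ -5.3770e+7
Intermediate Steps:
Function('s')(q) = Add(87, Mul(3, q)) (Function('s')(q) = Mul(-3, Add(-29, Mul(-1, q))) = Add(87, Mul(3, q)))
Function('a')(N) = Mul(2, N, Pow(Add(-10, N), -1)) (Function('a')(N) = Mul(Mul(2, N), Pow(Add(-10, N), -1)) = Mul(2, N, Pow(Add(-10, N), -1)))
Function('L')(n, m) = Add(Rational(-21, 40), Mul(Rational(1, 5), m), Mul(Rational(-162, 5), m, n)) (Function('L')(n, m) = Mul(Rational(-1, 5), Add(Mul(Mul(Add(87, Mul(3, 25)), n), m), Add(Mul(2, 42, Pow(Add(-10, 42), -1)), Mul(-1, m)))) = Mul(Rational(-1, 5), Add(Mul(Mul(Add(87, 75), n), m), Add(Mul(2, 42, Pow(32, -1)), Mul(-1, m)))) = Mul(Rational(-1, 5), Add(Mul(Mul(162, n), m), Add(Mul(2, 42, Rational(1, 32)), Mul(-1, m)))) = Mul(Rational(-1, 5), Add(Mul(162, m, n), Add(Rational(21, 8), Mul(-1, m)))) = Mul(Rational(-1, 5), Add(Rational(21, 8), Mul(-1, m), Mul(162, m, n))) = Add(Rational(-21, 40), Mul(Rational(1, 5), m), Mul(Rational(-162, 5), m, n)))
Add(532417, Function('L')(1532, 1094)) = Add(532417, Add(Rational(-21, 40), Mul(Rational(1, 5), 1094), Mul(Rational(-162, 5), 1094, 1532))) = Add(532417, Add(Rational(-21, 40), Rational(1094, 5), Rational(-271513296, 5))) = Add(532417, Rational(-2172097637, 40)) = Rational(-2150800957, 40)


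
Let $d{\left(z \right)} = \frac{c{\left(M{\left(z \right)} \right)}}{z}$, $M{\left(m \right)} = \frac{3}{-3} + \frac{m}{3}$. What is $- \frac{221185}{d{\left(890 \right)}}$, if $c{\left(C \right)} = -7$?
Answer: $\frac{196854650}{7} \approx 2.8122 \cdot 10^{7}$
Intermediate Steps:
$M{\left(m \right)} = -1 + \frac{m}{3}$ ($M{\left(m \right)} = 3 \left(- \frac{1}{3}\right) + m \frac{1}{3} = -1 + \frac{m}{3}$)
$d{\left(z \right)} = - \frac{7}{z}$
$- \frac{221185}{d{\left(890 \right)}} = - \frac{221185}{\left(-7\right) \frac{1}{890}} = - \frac{221185}{- \frac{7}{890}} = \left(-221185\right) \left(- \frac{890}{7}\right) = \frac{196854650}{7}$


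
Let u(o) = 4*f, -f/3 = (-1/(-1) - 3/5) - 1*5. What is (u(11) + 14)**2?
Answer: 119716/25 ≈ 4788.6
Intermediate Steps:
f = 69/5 (f = -3*((-1/(-1) - 3/5) - 1*5) = -3*((-1*(-1) - 3*1/5) - 5) = -3*((1 - 3/5) - 5) = -3*(2/5 - 5) = -3*(-23/5) = 69/5 ≈ 13.800)
u(o) = 276/5 (u(o) = 4*(69/5) = 276/5)
(u(11) + 14)**2 = (276/5 + 14)**2 = (346/5)**2 = 119716/25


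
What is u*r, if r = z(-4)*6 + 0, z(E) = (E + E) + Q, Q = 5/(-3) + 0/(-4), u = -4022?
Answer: 233276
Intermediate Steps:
Q = -5/3 (Q = 5*(-⅓) + 0*(-¼) = -5/3 + 0 = -5/3 ≈ -1.6667)
z(E) = -5/3 + 2*E (z(E) = (E + E) - 5/3 = 2*E - 5/3 = -5/3 + 2*E)
r = -58 (r = (-5/3 + 2*(-4))*6 + 0 = (-5/3 - 8)*6 + 0 = -29/3*6 + 0 = -58 + 0 = -58)
u*r = -4022*(-58) = 233276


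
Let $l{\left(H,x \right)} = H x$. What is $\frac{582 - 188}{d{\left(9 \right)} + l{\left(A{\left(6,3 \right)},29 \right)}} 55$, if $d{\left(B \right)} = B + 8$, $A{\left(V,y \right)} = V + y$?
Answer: $\frac{10835}{139} \approx 77.95$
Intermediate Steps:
$d{\left(B \right)} = 8 + B$
$\frac{582 - 188}{d{\left(9 \right)} + l{\left(A{\left(6,3 \right)},29 \right)}} 55 = \frac{582 - 188}{\left(8 + 9\right) + \left(6 + 3\right) 29} \cdot 55 = \frac{394}{17 + 9 \cdot 29} \cdot 55 = \frac{394}{17 + 261} \cdot 55 = \frac{394}{278} \cdot 55 = 394 \cdot \frac{1}{278} \cdot 55 = \frac{197}{139} \cdot 55 = \frac{10835}{139}$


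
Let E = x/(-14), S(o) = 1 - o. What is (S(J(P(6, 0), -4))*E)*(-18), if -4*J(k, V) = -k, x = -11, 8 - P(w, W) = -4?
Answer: 198/7 ≈ 28.286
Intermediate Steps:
P(w, W) = 12 (P(w, W) = 8 - 1*(-4) = 8 + 4 = 12)
J(k, V) = k/4 (J(k, V) = -(-1)*k/4 = k/4)
E = 11/14 (E = -11/(-14) = -11*(-1/14) = 11/14 ≈ 0.78571)
(S(J(P(6, 0), -4))*E)*(-18) = ((1 - 12/4)*(11/14))*(-18) = ((1 - 1*3)*(11/14))*(-18) = ((1 - 3)*(11/14))*(-18) = -2*11/14*(-18) = -11/7*(-18) = 198/7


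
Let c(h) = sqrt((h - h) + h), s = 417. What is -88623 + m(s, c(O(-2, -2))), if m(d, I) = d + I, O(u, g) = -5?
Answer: -88206 + I*sqrt(5) ≈ -88206.0 + 2.2361*I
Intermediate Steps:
c(h) = sqrt(h) (c(h) = sqrt(0 + h) = sqrt(h))
m(d, I) = I + d
-88623 + m(s, c(O(-2, -2))) = -88623 + (sqrt(-5) + 417) = -88623 + (I*sqrt(5) + 417) = -88623 + (417 + I*sqrt(5)) = -88206 + I*sqrt(5)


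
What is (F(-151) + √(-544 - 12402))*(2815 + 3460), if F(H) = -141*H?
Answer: 133601025 + 6275*I*√12946 ≈ 1.336e+8 + 7.1397e+5*I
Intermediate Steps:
(F(-151) + √(-544 - 12402))*(2815 + 3460) = (-141*(-151) + √(-544 - 12402))*(2815 + 3460) = (21291 + √(-12946))*6275 = (21291 + I*√12946)*6275 = 133601025 + 6275*I*√12946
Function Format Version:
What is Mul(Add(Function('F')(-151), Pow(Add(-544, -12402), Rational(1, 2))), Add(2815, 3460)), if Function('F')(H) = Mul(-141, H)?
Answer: Add(133601025, Mul(6275, I, Pow(12946, Rational(1, 2)))) ≈ Add(1.3360e+8, Mul(7.1397e+5, I))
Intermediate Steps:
Mul(Add(Function('F')(-151), Pow(Add(-544, -12402), Rational(1, 2))), Add(2815, 3460)) = Mul(Add(Mul(-141, -151), Pow(Add(-544, -12402), Rational(1, 2))), Add(2815, 3460)) = Mul(Add(21291, Pow(-12946, Rational(1, 2))), 6275) = Mul(Add(21291, Mul(I, Pow(12946, Rational(1, 2)))), 6275) = Add(133601025, Mul(6275, I, Pow(12946, Rational(1, 2))))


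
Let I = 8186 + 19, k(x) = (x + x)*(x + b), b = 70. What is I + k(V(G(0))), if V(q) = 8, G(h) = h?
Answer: 9453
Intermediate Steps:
k(x) = 2*x*(70 + x) (k(x) = (x + x)*(x + 70) = (2*x)*(70 + x) = 2*x*(70 + x))
I = 8205
I + k(V(G(0))) = 8205 + 2*8*(70 + 8) = 8205 + 2*8*78 = 8205 + 1248 = 9453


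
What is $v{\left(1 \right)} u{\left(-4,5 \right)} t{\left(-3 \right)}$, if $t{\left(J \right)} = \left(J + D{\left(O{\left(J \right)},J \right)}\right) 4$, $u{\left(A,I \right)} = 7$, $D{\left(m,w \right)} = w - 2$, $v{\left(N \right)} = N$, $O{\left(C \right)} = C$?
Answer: $-224$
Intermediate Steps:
$D{\left(m,w \right)} = -2 + w$ ($D{\left(m,w \right)} = w - 2 = -2 + w$)
$t{\left(J \right)} = -8 + 8 J$ ($t{\left(J \right)} = \left(J + \left(-2 + J\right)\right) 4 = \left(-2 + 2 J\right) 4 = -8 + 8 J$)
$v{\left(1 \right)} u{\left(-4,5 \right)} t{\left(-3 \right)} = 1 \cdot 7 \left(-8 + 8 \left(-3\right)\right) = 7 \left(-8 - 24\right) = 7 \left(-32\right) = -224$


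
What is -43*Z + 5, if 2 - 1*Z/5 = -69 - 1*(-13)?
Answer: -12465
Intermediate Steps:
Z = 290 (Z = 10 - 5*(-69 - 1*(-13)) = 10 - 5*(-69 + 13) = 10 - 5*(-56) = 10 + 280 = 290)
-43*Z + 5 = -43*290 + 5 = -12470 + 5 = -12465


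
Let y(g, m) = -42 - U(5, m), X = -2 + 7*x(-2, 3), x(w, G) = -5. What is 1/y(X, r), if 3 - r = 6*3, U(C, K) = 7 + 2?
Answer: -1/51 ≈ -0.019608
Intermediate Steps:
U(C, K) = 9
X = -37 (X = -2 + 7*(-5) = -2 - 35 = -37)
r = -15 (r = 3 - 6*3 = 3 - 1*18 = 3 - 18 = -15)
y(g, m) = -51 (y(g, m) = -42 - 1*9 = -42 - 9 = -51)
1/y(X, r) = 1/(-51) = -1/51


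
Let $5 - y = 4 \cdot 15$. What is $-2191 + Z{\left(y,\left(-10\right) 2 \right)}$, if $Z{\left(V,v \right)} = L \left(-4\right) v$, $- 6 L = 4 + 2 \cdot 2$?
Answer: $- \frac{6893}{3} \approx -2297.7$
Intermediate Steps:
$L = - \frac{4}{3}$ ($L = - \frac{4 + 2 \cdot 2}{6} = - \frac{4 + 4}{6} = \left(- \frac{1}{6}\right) 8 = - \frac{4}{3} \approx -1.3333$)
$y = -55$ ($y = 5 - 4 \cdot 15 = 5 - 60 = -55$)
$Z{\left(V,v \right)} = \frac{16 v}{3}$ ($Z{\left(V,v \right)} = \left(- \frac{4}{3}\right) \left(-4\right) v = \frac{16 v}{3}$)
$-2191 + Z{\left(y,\left(-10\right) 2 \right)} = -2191 + \frac{16 \left(\left(-10\right) 2\right)}{3} = -2191 + \frac{16}{3} \left(-20\right) = -2191 - \frac{320}{3} = - \frac{6893}{3}$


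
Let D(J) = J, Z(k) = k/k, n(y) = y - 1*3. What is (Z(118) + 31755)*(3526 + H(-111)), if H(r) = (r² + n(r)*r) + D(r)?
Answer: 901552840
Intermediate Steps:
n(y) = -3 + y (n(y) = y - 3 = -3 + y)
Z(k) = 1
H(r) = r + r² + r*(-3 + r) (H(r) = (r² + (-3 + r)*r) + r = (r² + r*(-3 + r)) + r = r + r² + r*(-3 + r))
(Z(118) + 31755)*(3526 + H(-111)) = (1 + 31755)*(3526 + 2*(-111)*(-1 - 111)) = 31756*(3526 + 2*(-111)*(-112)) = 31756*(3526 + 24864) = 31756*28390 = 901552840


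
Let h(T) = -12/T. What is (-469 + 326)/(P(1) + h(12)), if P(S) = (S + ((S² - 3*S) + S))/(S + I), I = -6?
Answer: 143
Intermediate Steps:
P(S) = (S² - S)/(-6 + S) (P(S) = (S + ((S² - 3*S) + S))/(S - 6) = (S + (S² - 2*S))/(-6 + S) = (S² - S)/(-6 + S))
(-469 + 326)/(P(1) + h(12)) = (-469 + 326)/(1*(-1 + 1)/(-6 + 1) - 12/12) = -143/(1*0/(-5) - 12*1/12) = -143/(1*(-⅕)*0 - 1) = -143/(0 - 1) = -143/(-1) = -143*(-1) = 143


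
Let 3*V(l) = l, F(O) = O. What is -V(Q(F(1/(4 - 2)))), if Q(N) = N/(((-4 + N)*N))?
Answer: 2/21 ≈ 0.095238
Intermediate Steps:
Q(N) = 1/(-4 + N) (Q(N) = N/((N*(-4 + N))) = N*(1/(N*(-4 + N))) = 1/(-4 + N))
V(l) = l/3
-V(Q(F(1/(4 - 2)))) = -1/(3*(-4 + 1/(4 - 2))) = -1/(3*(-4 + 1/2)) = -1/(3*(-4 + ½)) = -1/(3*(-7/2)) = -(-2)/(3*7) = -1*(-2/21) = 2/21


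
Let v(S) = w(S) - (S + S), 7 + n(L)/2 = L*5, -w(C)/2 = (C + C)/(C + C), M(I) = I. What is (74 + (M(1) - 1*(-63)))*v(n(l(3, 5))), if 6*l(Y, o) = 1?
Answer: 3128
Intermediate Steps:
l(Y, o) = ⅙ (l(Y, o) = (⅙)*1 = ⅙)
w(C) = -2 (w(C) = -2*(C + C)/(C + C) = -2*2*C/(2*C) = -2*2*C*1/(2*C) = -2*1 = -2)
n(L) = -14 + 10*L (n(L) = -14 + 2*(L*5) = -14 + 2*(5*L) = -14 + 10*L)
v(S) = -2 - 2*S (v(S) = -2 - (S + S) = -2 - 2*S)
(74 + (M(1) - 1*(-63)))*v(n(l(3, 5))) = (74 + (1 - 1*(-63)))*(-2 - 2*(-14 + 10*(⅙))) = (74 + (1 + 63))*(-2 - 2*(-14 + 5/3)) = (74 + 64)*(-2 - 2*(-37/3)) = 138*(-2 + 74/3) = 138*(68/3) = 3128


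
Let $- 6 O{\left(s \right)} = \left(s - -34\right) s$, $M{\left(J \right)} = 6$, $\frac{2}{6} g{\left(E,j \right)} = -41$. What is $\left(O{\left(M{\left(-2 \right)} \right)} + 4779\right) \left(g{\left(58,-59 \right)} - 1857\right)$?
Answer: $-9383220$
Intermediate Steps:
$g{\left(E,j \right)} = -123$ ($g{\left(E,j \right)} = 3 \left(-41\right) = -123$)
$O{\left(s \right)} = - \frac{s \left(34 + s\right)}{6}$ ($O{\left(s \right)} = - \frac{\left(s - -34\right) s}{6} = - \frac{\left(s + 34\right) s}{6} = - \frac{\left(34 + s\right) s}{6} = - \frac{s \left(34 + s\right)}{6}$)
$\left(O{\left(M{\left(-2 \right)} \right)} + 4779\right) \left(g{\left(58,-59 \right)} - 1857\right) = \left(\left(- \frac{1}{6}\right) 6 \left(34 + 6\right) + 4779\right) \left(-123 - 1857\right) = \left(\left(- \frac{1}{6}\right) 6 \cdot 40 + 4779\right) \left(-1980\right) = \left(-40 + 4779\right) \left(-1980\right) = 4739 \left(-1980\right) = -9383220$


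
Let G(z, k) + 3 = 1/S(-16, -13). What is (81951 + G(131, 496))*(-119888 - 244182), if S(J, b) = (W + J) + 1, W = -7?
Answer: -328182709925/11 ≈ -2.9835e+10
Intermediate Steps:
S(J, b) = -6 + J (S(J, b) = (-7 + J) + 1 = -6 + J)
G(z, k) = -67/22 (G(z, k) = -3 + 1/(-6 - 16) = -3 + 1/(-22) = -3 - 1/22 = -67/22)
(81951 + G(131, 496))*(-119888 - 244182) = (81951 - 67/22)*(-119888 - 244182) = (1802855/22)*(-364070) = -328182709925/11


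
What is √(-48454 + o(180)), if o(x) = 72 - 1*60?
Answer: I*√48442 ≈ 220.1*I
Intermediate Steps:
o(x) = 12 (o(x) = 72 - 60 = 12)
√(-48454 + o(180)) = √(-48454 + 12) = √(-48442) = I*√48442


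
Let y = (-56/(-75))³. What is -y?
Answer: -175616/421875 ≈ -0.41628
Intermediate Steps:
y = 175616/421875 (y = (-56*(-1/75))³ = (56/75)³ = 175616/421875 ≈ 0.41628)
-y = -1*175616/421875 = -175616/421875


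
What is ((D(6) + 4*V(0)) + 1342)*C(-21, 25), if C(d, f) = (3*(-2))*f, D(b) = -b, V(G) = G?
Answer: -200400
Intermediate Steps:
C(d, f) = -6*f
((D(6) + 4*V(0)) + 1342)*C(-21, 25) = ((-1*6 + 4*0) + 1342)*(-6*25) = ((-6 + 0) + 1342)*(-150) = (-6 + 1342)*(-150) = 1336*(-150) = -200400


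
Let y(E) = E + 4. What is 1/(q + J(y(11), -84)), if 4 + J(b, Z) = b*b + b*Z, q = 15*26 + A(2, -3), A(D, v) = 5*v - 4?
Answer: -1/668 ≈ -0.0014970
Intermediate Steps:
y(E) = 4 + E
A(D, v) = -4 + 5*v
q = 371 (q = 15*26 + (-4 + 5*(-3)) = 390 + (-4 - 15) = 390 - 19 = 371)
J(b, Z) = -4 + b² + Z*b (J(b, Z) = -4 + (b*b + b*Z) = -4 + (b² + Z*b) = -4 + b² + Z*b)
1/(q + J(y(11), -84)) = 1/(371 + (-4 + (4 + 11)² - 84*(4 + 11))) = 1/(371 + (-4 + 15² - 84*15)) = 1/(371 + (-4 + 225 - 1260)) = 1/(371 - 1039) = 1/(-668) = -1/668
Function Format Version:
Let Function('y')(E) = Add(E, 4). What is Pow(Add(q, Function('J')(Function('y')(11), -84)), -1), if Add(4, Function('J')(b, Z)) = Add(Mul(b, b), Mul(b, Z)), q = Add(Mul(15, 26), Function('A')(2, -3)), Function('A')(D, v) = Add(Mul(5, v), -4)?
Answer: Rational(-1, 668) ≈ -0.0014970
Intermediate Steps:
Function('y')(E) = Add(4, E)
Function('A')(D, v) = Add(-4, Mul(5, v))
q = 371 (q = Add(Mul(15, 26), Add(-4, Mul(5, -3))) = Add(390, Add(-4, -15)) = Add(390, -19) = 371)
Function('J')(b, Z) = Add(-4, Pow(b, 2), Mul(Z, b)) (Function('J')(b, Z) = Add(-4, Add(Mul(b, b), Mul(b, Z))) = Add(-4, Add(Pow(b, 2), Mul(Z, b))) = Add(-4, Pow(b, 2), Mul(Z, b)))
Pow(Add(q, Function('J')(Function('y')(11), -84)), -1) = Pow(Add(371, Add(-4, Pow(Add(4, 11), 2), Mul(-84, Add(4, 11)))), -1) = Pow(Add(371, Add(-4, Pow(15, 2), Mul(-84, 15))), -1) = Pow(Add(371, Add(-4, 225, -1260)), -1) = Pow(Add(371, -1039), -1) = Pow(-668, -1) = Rational(-1, 668)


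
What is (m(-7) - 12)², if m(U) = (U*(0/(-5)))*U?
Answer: 144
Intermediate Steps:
m(U) = 0 (m(U) = (U*(0*(-⅕)))*U = (U*0)*U = 0*U = 0)
(m(-7) - 12)² = (0 - 12)² = (-12)² = 144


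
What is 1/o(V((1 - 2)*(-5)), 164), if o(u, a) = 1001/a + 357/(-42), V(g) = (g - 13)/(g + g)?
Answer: -164/393 ≈ -0.41730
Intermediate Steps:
V(g) = (-13 + g)/(2*g) (V(g) = (-13 + g)/((2*g)) = (-13 + g)*(1/(2*g)) = (-13 + g)/(2*g))
o(u, a) = -17/2 + 1001/a (o(u, a) = 1001/a + 357*(-1/42) = 1001/a - 17/2 = -17/2 + 1001/a)
1/o(V((1 - 2)*(-5)), 164) = 1/(-17/2 + 1001/164) = 1/(-393/164) = -164/393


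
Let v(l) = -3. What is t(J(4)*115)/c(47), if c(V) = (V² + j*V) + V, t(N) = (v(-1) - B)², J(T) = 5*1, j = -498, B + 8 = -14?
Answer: -361/21150 ≈ -0.017069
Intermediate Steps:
B = -22 (B = -8 - 14 = -22)
J(T) = 5
t(N) = 361 (t(N) = (-3 - 1*(-22))² = (-3 + 22)² = 19² = 361)
c(V) = V² - 497*V (c(V) = (V² - 498*V) + V = V² - 497*V)
t(J(4)*115)/c(47) = 361/((47*(-497 + 47))) = 361/((47*(-450))) = 361/(-21150) = 361*(-1/21150) = -361/21150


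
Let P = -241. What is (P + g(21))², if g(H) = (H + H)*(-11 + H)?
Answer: 32041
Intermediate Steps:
g(H) = 2*H*(-11 + H) (g(H) = (2*H)*(-11 + H) = 2*H*(-11 + H))
(P + g(21))² = (-241 + 2*21*(-11 + 21))² = (-241 + 2*21*10)² = (-241 + 420)² = 179² = 32041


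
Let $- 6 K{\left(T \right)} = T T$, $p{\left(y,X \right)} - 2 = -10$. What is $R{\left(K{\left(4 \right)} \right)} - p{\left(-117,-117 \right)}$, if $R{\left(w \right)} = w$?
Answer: $\frac{16}{3} \approx 5.3333$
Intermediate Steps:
$p{\left(y,X \right)} = -8$ ($p{\left(y,X \right)} = 2 - 10 = -8$)
$K{\left(T \right)} = - \frac{T^{2}}{6}$ ($K{\left(T \right)} = - \frac{T T}{6} = - \frac{T^{2}}{6}$)
$R{\left(K{\left(4 \right)} \right)} - p{\left(-117,-117 \right)} = - \frac{4^{2}}{6} - -8 = \left(- \frac{1}{6}\right) 16 + 8 = - \frac{8}{3} + 8 = \frac{16}{3}$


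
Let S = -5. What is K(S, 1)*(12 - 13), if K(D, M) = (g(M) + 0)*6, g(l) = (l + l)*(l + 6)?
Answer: -84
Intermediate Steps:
g(l) = 2*l*(6 + l) (g(l) = (2*l)*(6 + l) = 2*l*(6 + l))
K(D, M) = 12*M*(6 + M) (K(D, M) = (2*M*(6 + M) + 0)*6 = (2*M*(6 + M))*6 = 12*M*(6 + M))
K(S, 1)*(12 - 13) = (12*1*(6 + 1))*(12 - 13) = (12*1*7)*(-1) = 84*(-1) = -84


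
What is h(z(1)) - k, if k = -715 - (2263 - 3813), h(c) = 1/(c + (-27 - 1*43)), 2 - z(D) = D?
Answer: -57616/69 ≈ -835.01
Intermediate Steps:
z(D) = 2 - D
h(c) = 1/(-70 + c) (h(c) = 1/(c + (-27 - 43)) = 1/(c - 70) = 1/(-70 + c))
k = 835 (k = -715 - 1*(-1550) = -715 + 1550 = 835)
h(z(1)) - k = 1/(-70 + (2 - 1*1)) - 1*835 = 1/(-70 + (2 - 1)) - 835 = 1/(-70 + 1) - 835 = 1/(-69) - 835 = -1/69 - 835 = -57616/69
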